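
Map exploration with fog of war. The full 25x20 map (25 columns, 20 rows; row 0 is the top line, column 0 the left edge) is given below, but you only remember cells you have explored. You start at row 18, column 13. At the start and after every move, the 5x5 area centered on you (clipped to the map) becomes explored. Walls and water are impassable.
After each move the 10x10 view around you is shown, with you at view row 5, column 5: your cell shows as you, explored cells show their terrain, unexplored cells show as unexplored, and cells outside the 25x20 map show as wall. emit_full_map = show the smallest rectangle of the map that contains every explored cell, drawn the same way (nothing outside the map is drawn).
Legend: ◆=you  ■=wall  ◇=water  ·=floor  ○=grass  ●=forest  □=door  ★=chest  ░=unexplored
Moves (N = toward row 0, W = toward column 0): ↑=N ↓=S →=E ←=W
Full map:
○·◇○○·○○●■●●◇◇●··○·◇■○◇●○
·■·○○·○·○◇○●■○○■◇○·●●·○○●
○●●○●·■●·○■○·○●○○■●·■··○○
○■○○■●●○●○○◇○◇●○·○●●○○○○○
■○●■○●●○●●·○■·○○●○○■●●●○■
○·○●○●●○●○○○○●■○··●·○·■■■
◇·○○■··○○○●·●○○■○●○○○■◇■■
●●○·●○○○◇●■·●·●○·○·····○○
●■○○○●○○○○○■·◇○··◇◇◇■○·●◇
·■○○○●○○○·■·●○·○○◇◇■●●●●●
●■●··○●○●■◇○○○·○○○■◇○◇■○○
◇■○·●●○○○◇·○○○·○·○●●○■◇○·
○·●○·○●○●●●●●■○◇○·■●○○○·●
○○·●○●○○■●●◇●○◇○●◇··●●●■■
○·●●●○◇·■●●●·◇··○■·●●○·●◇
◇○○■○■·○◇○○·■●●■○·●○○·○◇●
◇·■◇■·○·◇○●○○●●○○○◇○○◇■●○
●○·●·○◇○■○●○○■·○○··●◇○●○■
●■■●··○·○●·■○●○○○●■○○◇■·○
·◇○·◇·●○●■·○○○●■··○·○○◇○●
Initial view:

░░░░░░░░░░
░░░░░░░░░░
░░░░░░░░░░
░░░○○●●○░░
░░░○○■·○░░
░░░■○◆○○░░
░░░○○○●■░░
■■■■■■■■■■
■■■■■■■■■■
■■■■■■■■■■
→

░░░░░░░░░░
░░░░░░░░░░
░░░░░░░░░░
░░○○●●○○░░
░░○○■·○○░░
░░■○●◆○○░░
░░○○○●■·░░
■■■■■■■■■■
■■■■■■■■■■
■■■■■■■■■■

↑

░░░░░░░░░░
░░░░░░░░░░
░░░░░░░░░░
░░░■●●■○░░
░░○○●●○○░░
░░○○■◆○○░░
░░■○●○○○░░
░░○○○●■·░░
■■■■■■■■■■
■■■■■■■■■■

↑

░░░░░░░░░░
░░░░░░░░░░
░░░░░░░░░░
░░░·◇··○░░
░░░■●●■○░░
░░○○●◆○○░░
░░○○■·○○░░
░░■○●○○○░░
░░○○○●■·░░
■■■■■■■■■■

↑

░░░░░░░░░░
░░░░░░░░░░
░░░░░░░░░░
░░░●○◇○●░░
░░░·◇··○░░
░░░■●◆■○░░
░░○○●●○○░░
░░○○■·○○░░
░░■○●○○○░░
░░○○○●■·░░

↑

░░░░░░░░░░
░░░░░░░░░░
░░░░░░░░░░
░░░●■○◇○░░
░░░●○◇○●░░
░░░·◇◆·○░░
░░░■●●■○░░
░░○○●●○○░░
░░○○■·○○░░
░░■○●○○○░░

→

░░░░░░░░░░
░░░░░░░░░░
░░░░░░░░░░
░░●■○◇○·░░
░░●○◇○●◇░░
░░·◇·◆○■░░
░░■●●■○·░░
░○○●●○○○░░
░○○■·○○░░░
░■○●○○○░░░

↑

░░░░░░░░░░
░░░░░░░░░░
░░░░░░░░░░
░░░○·○·○░░
░░●■○◇○·░░
░░●○◇◆●◇░░
░░·◇··○■░░
░░■●●■○·░░
░○○●●○○○░░
░○○■·○○░░░

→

░░░░░░░░░░
░░░░░░░░░░
░░░░░░░░░░
░░○·○·○●░░
░●■○◇○·■░░
░●○◇○◆◇·░░
░·◇··○■·░░
░■●●■○·●░░
○○●●○○○░░░
○○■·○○░░░░

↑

░░░░░░░░░░
░░░░░░░░░░
░░░░░░░░░░
░░░·○○○■░░
░░○·○·○●░░
░●■○◇◆·■░░
░●○◇○●◇·░░
░·◇··○■·░░
░■●●■○·●░░
○○●●○○○░░░

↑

░░░░░░░░░░
░░░░░░░░░░
░░░░░░░░░░
░░░·○○◇◇░░
░░░·○○○■░░
░░○·○◆○●░░
░●■○◇○·■░░
░●○◇○●◇·░░
░·◇··○■·░░
░■●●■○·●░░

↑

░░░░░░░░░░
░░░░░░░░░░
░░░░░░░░░░
░░░○··◇◇░░
░░░·○○◇◇░░
░░░·○◆○■░░
░░○·○·○●░░
░●■○◇○·■░░
░●○◇○●◇·░░
░·◇··○■·░░

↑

░░░░░░░░░░
░░░░░░░░░░
░░░░░░░░░░
░░░●○·○·░░
░░░○··◇◇░░
░░░·○◆◇◇░░
░░░·○○○■░░
░░○·○·○●░░
░●■○◇○·■░░
░●○◇○●◇·░░

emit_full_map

░░░●○·○·
░░░○··◇◇
░░░·○◆◇◇
░░░·○○○■
░░○·○·○●
░●■○◇○·■
░●○◇○●◇·
░·◇··○■·
░■●●■○·●
○○●●○○○░
○○■·○○░░
■○●○○○░░
○○○●■·░░

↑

░░░░░░░░░░
░░░░░░░░░░
░░░░░░░░░░
░░░○■○●○░░
░░░●○·○·░░
░░░○·◆◇◇░░
░░░·○○◇◇░░
░░░·○○○■░░
░░○·○·○●░░
░●■○◇○·■░░

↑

░░░░░░░░░░
░░░░░░░░░░
░░░░░░░░░░
░░░■○··●░░
░░░○■○●○░░
░░░●○◆○·░░
░░░○··◇◇░░
░░░·○○◇◇░░
░░░·○○○■░░
░░○·○·○●░░

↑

░░░░░░░░░░
░░░░░░░░░░
░░░░░░░░░░
░░░○○●○○░░
░░░■○··●░░
░░░○■◆●○░░
░░░●○·○·░░
░░░○··◇◇░░
░░░·○○◇◇░░
░░░·○○○■░░

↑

░░░░░░░░░░
░░░░░░░░░░
░░░░░░░░░░
░░░●○·○●░░
░░░○○●○○░░
░░░■○◆·●░░
░░░○■○●○░░
░░░●○·○·░░
░░░○··◇◇░░
░░░·○○◇◇░░

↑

■■■■■■■■■■
░░░░░░░░░░
░░░░░░░░░░
░░░●○○■●░░
░░░●○·○●░░
░░░○○◆○○░░
░░░■○··●░░
░░░○■○●○░░
░░░●○·○·░░
░░░○··◇◇░░

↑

■■■■■■■■■■
■■■■■■■■■■
░░░░░░░░░░
░░░○■◇○·░░
░░░●○○■●░░
░░░●○◆○●░░
░░░○○●○○░░
░░░■○··●░░
░░░○■○●○░░
░░░●○·○·░░

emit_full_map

░░░○■◇○·
░░░●○○■●
░░░●○◆○●
░░░○○●○○
░░░■○··●
░░░○■○●○
░░░●○·○·
░░░○··◇◇
░░░·○○◇◇
░░░·○○○■
░░○·○·○●
░●■○◇○·■
░●○◇○●◇·
░·◇··○■·
░■●●■○·●
○○●●○○○░
○○■·○○░░
■○●○○○░░
○○○●■·░░

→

■■■■■■■■■■
■■■■■■■■■■
░░░░░░░░░░
░░○■◇○·●░░
░░●○○■●·░░
░░●○·◆●●░░
░░○○●○○■░░
░░■○··●·░░
░░○■○●○░░░
░░●○·○·░░░

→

■■■■■■■■■■
■■■■■■■■■■
░░░░░░░░░░
░○■◇○·●●░░
░●○○■●·■░░
░●○·○◆●○░░
░○○●○○■●░░
░■○··●·○░░
░○■○●○░░░░
░●○·○·░░░░

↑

■■■■■■■■■■
■■■■■■■■■■
■■■■■■■■■■
░░░·○·◇■░░
░○■◇○·●●░░
░●○○■◆·■░░
░●○·○●●○░░
░○○●○○■●░░
░■○··●·○░░
░○■○●○░░░░

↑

■■■■■■■■■■
■■■■■■■■■■
■■■■■■■■■■
■■■■■■■■■■
░░░·○·◇■░░
░○■◇○◆●●░░
░●○○■●·■░░
░●○·○●●○░░
░○○●○○■●░░
░■○··●·○░░

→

■■■■■■■■■■
■■■■■■■■■■
■■■■■■■■■■
■■■■■■■■■■
░░·○·◇■○░░
○■◇○·◆●·░░
●○○■●·■·░░
●○·○●●○○░░
○○●○○■●░░░
■○··●·○░░░

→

■■■■■■■■■■
■■■■■■■■■■
■■■■■■■■■■
■■■■■■■■■■
░·○·◇■○◇░░
■◇○·●◆·○░░
○○■●·■··░░
○·○●●○○○░░
○●○○■●░░░░
○··●·○░░░░

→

■■■■■■■■■■
■■■■■■■■■■
■■■■■■■■■■
■■■■■■■■■■
·○·◇■○◇●░■
◇○·●●◆○○░■
○■●·■··○░■
·○●●○○○○░■
●○○■●░░░░■
··●·○░░░░■

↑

■■■■■■■■■■
■■■■■■■■■■
■■■■■■■■■■
■■■■■■■■■■
■■■■■■■■■■
·○·◇■◆◇●░■
◇○·●●·○○░■
○■●·■··○░■
·○●●○○○○░■
●○○■●░░░░■

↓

■■■■■■■■■■
■■■■■■■■■■
■■■■■■■■■■
■■■■■■■■■■
·○·◇■○◇●░■
◇○·●●◆○○░■
○■●·■··○░■
·○●●○○○○░■
●○○■●░░░░■
··●·○░░░░■

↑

■■■■■■■■■■
■■■■■■■■■■
■■■■■■■■■■
■■■■■■■■■■
■■■■■■■■■■
·○·◇■◆◇●░■
◇○·●●·○○░■
○■●·■··○░■
·○●●○○○○░■
●○○■●░░░░■

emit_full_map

░░░░░·○·◇■◆◇●
░░░○■◇○·●●·○○
░░░●○○■●·■··○
░░░●○·○●●○○○○
░░░○○●○○■●░░░
░░░■○··●·○░░░
░░░○■○●○░░░░░
░░░●○·○·░░░░░
░░░○··◇◇░░░░░
░░░·○○◇◇░░░░░
░░░·○○○■░░░░░
░░○·○·○●░░░░░
░●■○◇○·■░░░░░
░●○◇○●◇·░░░░░
░·◇··○■·░░░░░
░■●●■○·●░░░░░
○○●●○○○░░░░░░
○○■·○○░░░░░░░
■○●○○○░░░░░░░
○○○●■·░░░░░░░


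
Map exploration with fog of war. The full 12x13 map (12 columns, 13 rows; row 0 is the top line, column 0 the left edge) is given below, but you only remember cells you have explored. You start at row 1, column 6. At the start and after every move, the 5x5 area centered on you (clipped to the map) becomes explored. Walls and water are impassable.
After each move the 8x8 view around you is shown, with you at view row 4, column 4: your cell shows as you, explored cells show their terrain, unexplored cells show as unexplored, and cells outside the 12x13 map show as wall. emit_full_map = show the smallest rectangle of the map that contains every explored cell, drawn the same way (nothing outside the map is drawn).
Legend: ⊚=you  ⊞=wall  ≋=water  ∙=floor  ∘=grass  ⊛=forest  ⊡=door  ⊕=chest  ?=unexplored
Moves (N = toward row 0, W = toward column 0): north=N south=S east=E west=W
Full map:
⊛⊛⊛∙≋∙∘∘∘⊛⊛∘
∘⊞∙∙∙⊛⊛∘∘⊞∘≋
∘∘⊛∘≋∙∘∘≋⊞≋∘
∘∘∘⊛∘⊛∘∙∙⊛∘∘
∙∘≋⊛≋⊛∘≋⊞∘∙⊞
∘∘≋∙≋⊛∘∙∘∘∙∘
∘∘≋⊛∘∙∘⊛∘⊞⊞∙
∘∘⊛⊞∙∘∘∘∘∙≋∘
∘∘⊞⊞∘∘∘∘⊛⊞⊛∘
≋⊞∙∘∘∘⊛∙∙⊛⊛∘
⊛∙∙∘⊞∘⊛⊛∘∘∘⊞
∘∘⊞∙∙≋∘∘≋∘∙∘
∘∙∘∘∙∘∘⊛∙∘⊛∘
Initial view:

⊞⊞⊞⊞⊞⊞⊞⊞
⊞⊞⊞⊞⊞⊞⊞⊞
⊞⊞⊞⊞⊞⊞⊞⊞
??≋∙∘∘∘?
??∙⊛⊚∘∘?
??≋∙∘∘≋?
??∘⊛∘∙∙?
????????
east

⊞⊞⊞⊞⊞⊞⊞⊞
⊞⊞⊞⊞⊞⊞⊞⊞
⊞⊞⊞⊞⊞⊞⊞⊞
?≋∙∘∘∘⊛?
?∙⊛⊛⊚∘⊞?
?≋∙∘∘≋⊞?
?∘⊛∘∙∙⊛?
????????

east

⊞⊞⊞⊞⊞⊞⊞⊞
⊞⊞⊞⊞⊞⊞⊞⊞
⊞⊞⊞⊞⊞⊞⊞⊞
≋∙∘∘∘⊛⊛?
∙⊛⊛∘⊚⊞∘?
≋∙∘∘≋⊞≋?
∘⊛∘∙∙⊛∘?
????????

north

⊞⊞⊞⊞⊞⊞⊞⊞
⊞⊞⊞⊞⊞⊞⊞⊞
⊞⊞⊞⊞⊞⊞⊞⊞
⊞⊞⊞⊞⊞⊞⊞⊞
≋∙∘∘⊚⊛⊛?
∙⊛⊛∘∘⊞∘?
≋∙∘∘≋⊞≋?
∘⊛∘∙∙⊛∘?

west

⊞⊞⊞⊞⊞⊞⊞⊞
⊞⊞⊞⊞⊞⊞⊞⊞
⊞⊞⊞⊞⊞⊞⊞⊞
⊞⊞⊞⊞⊞⊞⊞⊞
?≋∙∘⊚∘⊛⊛
?∙⊛⊛∘∘⊞∘
?≋∙∘∘≋⊞≋
?∘⊛∘∙∙⊛∘

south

⊞⊞⊞⊞⊞⊞⊞⊞
⊞⊞⊞⊞⊞⊞⊞⊞
⊞⊞⊞⊞⊞⊞⊞⊞
?≋∙∘∘∘⊛⊛
?∙⊛⊛⊚∘⊞∘
?≋∙∘∘≋⊞≋
?∘⊛∘∙∙⊛∘
????????

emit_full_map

≋∙∘∘∘⊛⊛
∙⊛⊛⊚∘⊞∘
≋∙∘∘≋⊞≋
∘⊛∘∙∙⊛∘

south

⊞⊞⊞⊞⊞⊞⊞⊞
⊞⊞⊞⊞⊞⊞⊞⊞
?≋∙∘∘∘⊛⊛
?∙⊛⊛∘∘⊞∘
?≋∙∘⊚≋⊞≋
?∘⊛∘∙∙⊛∘
??⊛∘≋⊞∘?
????????

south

⊞⊞⊞⊞⊞⊞⊞⊞
?≋∙∘∘∘⊛⊛
?∙⊛⊛∘∘⊞∘
?≋∙∘∘≋⊞≋
?∘⊛∘⊚∙⊛∘
??⊛∘≋⊞∘?
??⊛∘∙∘∘?
????????

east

⊞⊞⊞⊞⊞⊞⊞⊞
≋∙∘∘∘⊛⊛?
∙⊛⊛∘∘⊞∘?
≋∙∘∘≋⊞≋?
∘⊛∘∙⊚⊛∘?
?⊛∘≋⊞∘∙?
?⊛∘∙∘∘∙?
????????

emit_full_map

≋∙∘∘∘⊛⊛
∙⊛⊛∘∘⊞∘
≋∙∘∘≋⊞≋
∘⊛∘∙⊚⊛∘
?⊛∘≋⊞∘∙
?⊛∘∙∘∘∙


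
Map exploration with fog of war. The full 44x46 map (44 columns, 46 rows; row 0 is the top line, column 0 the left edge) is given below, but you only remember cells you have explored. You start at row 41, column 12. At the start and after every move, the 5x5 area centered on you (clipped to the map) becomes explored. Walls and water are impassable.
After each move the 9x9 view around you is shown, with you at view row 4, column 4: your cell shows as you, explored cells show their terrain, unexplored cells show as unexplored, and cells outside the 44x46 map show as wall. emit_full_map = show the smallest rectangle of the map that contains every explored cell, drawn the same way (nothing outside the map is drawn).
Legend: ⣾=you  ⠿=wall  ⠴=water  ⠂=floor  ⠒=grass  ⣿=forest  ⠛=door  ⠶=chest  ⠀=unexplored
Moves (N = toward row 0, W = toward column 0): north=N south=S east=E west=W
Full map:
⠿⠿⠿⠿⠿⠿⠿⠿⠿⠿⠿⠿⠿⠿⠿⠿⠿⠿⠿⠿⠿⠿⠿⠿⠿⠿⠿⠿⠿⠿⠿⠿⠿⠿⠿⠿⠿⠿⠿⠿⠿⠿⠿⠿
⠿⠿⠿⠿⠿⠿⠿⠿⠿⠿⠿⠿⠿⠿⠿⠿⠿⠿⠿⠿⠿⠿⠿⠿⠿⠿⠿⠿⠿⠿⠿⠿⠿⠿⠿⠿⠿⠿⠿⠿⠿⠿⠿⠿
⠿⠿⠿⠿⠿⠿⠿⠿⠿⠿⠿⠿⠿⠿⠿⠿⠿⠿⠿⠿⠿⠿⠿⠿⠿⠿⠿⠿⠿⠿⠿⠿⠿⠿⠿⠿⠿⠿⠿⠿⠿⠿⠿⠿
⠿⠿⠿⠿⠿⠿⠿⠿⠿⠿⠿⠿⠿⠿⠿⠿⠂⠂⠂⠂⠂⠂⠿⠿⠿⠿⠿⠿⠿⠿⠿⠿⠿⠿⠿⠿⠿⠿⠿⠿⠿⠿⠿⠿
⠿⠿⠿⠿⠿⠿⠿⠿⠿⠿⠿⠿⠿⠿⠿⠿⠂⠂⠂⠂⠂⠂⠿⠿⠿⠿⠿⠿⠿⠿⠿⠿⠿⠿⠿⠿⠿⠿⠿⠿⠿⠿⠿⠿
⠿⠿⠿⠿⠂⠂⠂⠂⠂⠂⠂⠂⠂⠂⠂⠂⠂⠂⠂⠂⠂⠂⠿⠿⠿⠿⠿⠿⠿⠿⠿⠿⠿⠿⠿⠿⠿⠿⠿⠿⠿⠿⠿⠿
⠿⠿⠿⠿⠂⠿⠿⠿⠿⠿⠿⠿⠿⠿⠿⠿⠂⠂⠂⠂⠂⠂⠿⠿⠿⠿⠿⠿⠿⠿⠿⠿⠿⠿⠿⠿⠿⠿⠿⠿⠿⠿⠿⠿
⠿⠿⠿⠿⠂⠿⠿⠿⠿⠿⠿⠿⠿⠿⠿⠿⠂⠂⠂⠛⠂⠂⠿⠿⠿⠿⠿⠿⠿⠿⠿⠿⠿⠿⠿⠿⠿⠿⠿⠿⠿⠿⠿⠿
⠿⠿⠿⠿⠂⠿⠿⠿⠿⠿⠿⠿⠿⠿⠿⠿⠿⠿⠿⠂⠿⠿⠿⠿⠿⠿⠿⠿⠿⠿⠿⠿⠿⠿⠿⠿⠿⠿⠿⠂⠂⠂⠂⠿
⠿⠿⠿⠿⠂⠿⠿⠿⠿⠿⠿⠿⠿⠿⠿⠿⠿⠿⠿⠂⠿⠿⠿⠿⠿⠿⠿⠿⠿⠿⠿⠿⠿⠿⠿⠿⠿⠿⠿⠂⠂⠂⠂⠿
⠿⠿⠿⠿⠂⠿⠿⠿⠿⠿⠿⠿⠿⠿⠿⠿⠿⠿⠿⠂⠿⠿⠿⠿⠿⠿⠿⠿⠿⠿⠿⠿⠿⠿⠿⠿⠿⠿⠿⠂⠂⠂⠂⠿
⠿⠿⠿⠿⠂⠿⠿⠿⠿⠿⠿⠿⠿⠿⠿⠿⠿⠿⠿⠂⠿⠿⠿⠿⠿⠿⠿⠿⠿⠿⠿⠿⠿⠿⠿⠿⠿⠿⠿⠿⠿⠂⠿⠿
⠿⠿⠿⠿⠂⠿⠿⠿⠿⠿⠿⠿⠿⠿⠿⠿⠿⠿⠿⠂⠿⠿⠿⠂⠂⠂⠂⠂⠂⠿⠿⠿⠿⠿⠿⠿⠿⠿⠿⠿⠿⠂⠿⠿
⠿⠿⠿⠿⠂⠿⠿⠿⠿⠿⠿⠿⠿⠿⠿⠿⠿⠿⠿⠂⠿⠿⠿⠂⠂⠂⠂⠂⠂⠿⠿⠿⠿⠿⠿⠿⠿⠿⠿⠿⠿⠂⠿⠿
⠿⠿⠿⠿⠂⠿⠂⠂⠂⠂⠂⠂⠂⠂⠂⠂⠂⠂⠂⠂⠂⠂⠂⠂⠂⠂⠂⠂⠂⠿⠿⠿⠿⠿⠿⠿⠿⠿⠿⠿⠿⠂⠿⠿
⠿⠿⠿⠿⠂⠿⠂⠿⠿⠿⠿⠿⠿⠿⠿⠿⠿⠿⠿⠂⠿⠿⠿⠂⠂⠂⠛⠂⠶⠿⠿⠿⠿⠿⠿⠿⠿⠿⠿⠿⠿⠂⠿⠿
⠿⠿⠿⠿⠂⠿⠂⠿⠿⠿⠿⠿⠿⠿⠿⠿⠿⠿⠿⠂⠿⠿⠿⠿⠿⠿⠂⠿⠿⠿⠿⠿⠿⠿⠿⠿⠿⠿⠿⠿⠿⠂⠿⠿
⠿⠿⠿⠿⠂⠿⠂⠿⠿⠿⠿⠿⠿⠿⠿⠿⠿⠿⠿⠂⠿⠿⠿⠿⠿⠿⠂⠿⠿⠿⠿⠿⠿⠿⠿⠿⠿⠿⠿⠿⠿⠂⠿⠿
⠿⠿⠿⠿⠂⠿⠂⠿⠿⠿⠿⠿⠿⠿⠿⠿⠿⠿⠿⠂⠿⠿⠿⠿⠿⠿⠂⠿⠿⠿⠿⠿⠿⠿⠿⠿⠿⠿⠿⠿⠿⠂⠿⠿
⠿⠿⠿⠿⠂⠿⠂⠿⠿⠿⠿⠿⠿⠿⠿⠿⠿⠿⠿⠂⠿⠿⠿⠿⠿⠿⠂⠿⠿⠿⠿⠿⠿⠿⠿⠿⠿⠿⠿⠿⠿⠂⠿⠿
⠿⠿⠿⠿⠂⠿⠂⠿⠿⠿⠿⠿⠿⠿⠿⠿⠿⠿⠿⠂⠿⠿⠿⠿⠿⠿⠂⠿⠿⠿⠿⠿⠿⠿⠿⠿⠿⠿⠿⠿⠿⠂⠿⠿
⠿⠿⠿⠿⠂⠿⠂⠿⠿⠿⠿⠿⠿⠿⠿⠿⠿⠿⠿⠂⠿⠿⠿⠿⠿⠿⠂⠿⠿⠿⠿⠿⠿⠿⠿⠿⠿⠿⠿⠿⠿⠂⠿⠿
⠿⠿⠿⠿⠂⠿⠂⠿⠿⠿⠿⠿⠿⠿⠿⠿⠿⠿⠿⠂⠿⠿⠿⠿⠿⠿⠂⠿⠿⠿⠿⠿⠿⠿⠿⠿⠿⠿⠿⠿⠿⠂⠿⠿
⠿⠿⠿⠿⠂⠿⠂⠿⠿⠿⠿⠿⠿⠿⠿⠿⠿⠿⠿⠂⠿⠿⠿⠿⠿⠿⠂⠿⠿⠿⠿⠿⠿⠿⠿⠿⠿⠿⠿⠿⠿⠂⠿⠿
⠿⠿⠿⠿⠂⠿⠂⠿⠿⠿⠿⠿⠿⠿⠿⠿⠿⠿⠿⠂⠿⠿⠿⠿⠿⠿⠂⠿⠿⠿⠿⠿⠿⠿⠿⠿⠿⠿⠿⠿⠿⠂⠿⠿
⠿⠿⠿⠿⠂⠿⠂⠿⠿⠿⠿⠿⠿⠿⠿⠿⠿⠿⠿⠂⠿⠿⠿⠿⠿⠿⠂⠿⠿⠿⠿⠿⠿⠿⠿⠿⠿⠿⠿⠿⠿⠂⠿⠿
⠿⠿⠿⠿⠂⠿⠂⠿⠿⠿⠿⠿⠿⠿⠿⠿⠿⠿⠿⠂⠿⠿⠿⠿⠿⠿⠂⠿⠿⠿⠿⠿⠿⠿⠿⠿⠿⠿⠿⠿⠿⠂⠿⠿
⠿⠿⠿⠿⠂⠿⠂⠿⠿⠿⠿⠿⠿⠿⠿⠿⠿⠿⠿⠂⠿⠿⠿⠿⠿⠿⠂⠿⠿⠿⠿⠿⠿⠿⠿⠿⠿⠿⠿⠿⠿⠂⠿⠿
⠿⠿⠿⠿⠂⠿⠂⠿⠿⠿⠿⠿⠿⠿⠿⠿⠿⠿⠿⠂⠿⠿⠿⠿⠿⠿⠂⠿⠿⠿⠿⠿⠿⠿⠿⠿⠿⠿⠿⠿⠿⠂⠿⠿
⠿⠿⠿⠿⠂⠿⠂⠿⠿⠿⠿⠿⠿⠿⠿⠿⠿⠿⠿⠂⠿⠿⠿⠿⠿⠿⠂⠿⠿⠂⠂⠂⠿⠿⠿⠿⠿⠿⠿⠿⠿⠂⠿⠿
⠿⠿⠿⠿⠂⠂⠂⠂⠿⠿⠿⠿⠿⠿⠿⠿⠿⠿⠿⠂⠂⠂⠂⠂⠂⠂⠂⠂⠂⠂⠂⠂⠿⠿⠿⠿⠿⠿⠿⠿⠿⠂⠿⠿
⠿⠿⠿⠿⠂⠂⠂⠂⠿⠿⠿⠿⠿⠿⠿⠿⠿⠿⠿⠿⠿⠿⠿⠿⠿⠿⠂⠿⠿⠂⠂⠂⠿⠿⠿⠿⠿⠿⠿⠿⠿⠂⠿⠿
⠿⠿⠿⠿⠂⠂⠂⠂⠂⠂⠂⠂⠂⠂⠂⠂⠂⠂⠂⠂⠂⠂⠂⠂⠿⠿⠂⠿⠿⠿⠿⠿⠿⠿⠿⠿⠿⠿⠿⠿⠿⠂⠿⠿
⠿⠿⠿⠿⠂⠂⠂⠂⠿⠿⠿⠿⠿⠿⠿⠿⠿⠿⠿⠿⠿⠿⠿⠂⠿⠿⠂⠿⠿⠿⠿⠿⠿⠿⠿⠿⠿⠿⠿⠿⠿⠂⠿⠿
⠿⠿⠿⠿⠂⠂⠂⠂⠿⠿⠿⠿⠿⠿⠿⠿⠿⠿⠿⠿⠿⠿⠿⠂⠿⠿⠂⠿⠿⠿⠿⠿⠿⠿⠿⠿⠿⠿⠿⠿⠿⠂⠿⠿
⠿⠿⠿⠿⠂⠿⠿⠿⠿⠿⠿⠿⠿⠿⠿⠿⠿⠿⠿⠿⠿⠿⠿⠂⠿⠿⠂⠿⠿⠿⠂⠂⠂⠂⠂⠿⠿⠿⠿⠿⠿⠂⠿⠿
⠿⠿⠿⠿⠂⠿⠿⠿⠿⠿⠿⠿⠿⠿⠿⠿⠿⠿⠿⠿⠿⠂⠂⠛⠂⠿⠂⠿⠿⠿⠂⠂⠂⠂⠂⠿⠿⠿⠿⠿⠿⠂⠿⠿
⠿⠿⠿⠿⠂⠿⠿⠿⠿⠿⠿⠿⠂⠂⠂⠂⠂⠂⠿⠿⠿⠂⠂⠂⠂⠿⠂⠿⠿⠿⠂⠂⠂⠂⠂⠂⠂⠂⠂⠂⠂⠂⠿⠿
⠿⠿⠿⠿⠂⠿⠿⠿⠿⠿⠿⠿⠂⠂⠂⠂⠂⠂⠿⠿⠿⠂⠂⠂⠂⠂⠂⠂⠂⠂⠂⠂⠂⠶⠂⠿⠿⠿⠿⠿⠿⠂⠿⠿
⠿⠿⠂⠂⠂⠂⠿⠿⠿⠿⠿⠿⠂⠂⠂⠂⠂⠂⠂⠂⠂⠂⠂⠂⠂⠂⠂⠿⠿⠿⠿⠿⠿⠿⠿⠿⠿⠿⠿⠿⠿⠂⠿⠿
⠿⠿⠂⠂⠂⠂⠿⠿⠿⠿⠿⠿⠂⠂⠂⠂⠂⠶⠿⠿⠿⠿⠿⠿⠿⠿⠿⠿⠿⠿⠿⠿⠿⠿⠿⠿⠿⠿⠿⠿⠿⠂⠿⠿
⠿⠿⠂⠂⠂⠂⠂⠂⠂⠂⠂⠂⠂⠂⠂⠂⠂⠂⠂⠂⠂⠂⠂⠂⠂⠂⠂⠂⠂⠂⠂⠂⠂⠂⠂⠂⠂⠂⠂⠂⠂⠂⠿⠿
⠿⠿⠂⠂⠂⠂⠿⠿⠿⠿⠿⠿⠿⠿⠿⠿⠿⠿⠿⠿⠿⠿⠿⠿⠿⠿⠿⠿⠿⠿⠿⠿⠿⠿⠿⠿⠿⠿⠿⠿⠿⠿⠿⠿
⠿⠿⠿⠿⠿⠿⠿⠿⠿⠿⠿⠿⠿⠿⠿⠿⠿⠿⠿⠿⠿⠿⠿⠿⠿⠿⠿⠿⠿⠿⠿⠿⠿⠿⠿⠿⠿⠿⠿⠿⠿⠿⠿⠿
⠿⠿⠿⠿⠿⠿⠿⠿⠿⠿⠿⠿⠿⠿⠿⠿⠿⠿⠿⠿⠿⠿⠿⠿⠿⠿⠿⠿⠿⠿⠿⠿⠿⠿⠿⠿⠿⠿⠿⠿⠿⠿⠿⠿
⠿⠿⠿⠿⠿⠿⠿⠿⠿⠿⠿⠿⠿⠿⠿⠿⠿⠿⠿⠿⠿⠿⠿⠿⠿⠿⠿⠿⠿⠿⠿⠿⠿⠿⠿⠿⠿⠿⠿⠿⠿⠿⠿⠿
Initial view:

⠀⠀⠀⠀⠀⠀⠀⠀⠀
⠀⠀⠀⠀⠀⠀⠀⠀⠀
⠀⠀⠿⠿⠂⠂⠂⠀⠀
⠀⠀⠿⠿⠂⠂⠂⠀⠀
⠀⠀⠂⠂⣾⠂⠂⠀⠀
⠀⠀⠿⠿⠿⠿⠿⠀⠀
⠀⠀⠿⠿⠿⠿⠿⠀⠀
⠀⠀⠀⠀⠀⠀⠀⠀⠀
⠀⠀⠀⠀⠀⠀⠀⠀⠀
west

⠀⠀⠀⠀⠀⠀⠀⠀⠀
⠀⠀⠀⠀⠀⠀⠀⠀⠀
⠀⠀⠿⠿⠿⠂⠂⠂⠀
⠀⠀⠿⠿⠿⠂⠂⠂⠀
⠀⠀⠂⠂⣾⠂⠂⠂⠀
⠀⠀⠿⠿⠿⠿⠿⠿⠀
⠀⠀⠿⠿⠿⠿⠿⠿⠀
⠀⠀⠀⠀⠀⠀⠀⠀⠀
⠀⠀⠀⠀⠀⠀⠀⠀⠀

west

⠀⠀⠀⠀⠀⠀⠀⠀⠀
⠀⠀⠀⠀⠀⠀⠀⠀⠀
⠀⠀⠿⠿⠿⠿⠂⠂⠂
⠀⠀⠿⠿⠿⠿⠂⠂⠂
⠀⠀⠂⠂⣾⠂⠂⠂⠂
⠀⠀⠿⠿⠿⠿⠿⠿⠿
⠀⠀⠿⠿⠿⠿⠿⠿⠿
⠀⠀⠀⠀⠀⠀⠀⠀⠀
⠀⠀⠀⠀⠀⠀⠀⠀⠀

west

⠀⠀⠀⠀⠀⠀⠀⠀⠀
⠀⠀⠀⠀⠀⠀⠀⠀⠀
⠀⠀⠿⠿⠿⠿⠿⠂⠂
⠀⠀⠿⠿⠿⠿⠿⠂⠂
⠀⠀⠂⠂⣾⠂⠂⠂⠂
⠀⠀⠿⠿⠿⠿⠿⠿⠿
⠀⠀⠿⠿⠿⠿⠿⠿⠿
⠀⠀⠀⠀⠀⠀⠀⠀⠀
⠀⠀⠀⠀⠀⠀⠀⠀⠀

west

⠀⠀⠀⠀⠀⠀⠀⠀⠀
⠀⠀⠀⠀⠀⠀⠀⠀⠀
⠀⠀⠿⠿⠿⠿⠿⠿⠂
⠀⠀⠿⠿⠿⠿⠿⠿⠂
⠀⠀⠂⠂⣾⠂⠂⠂⠂
⠀⠀⠿⠿⠿⠿⠿⠿⠿
⠀⠀⠿⠿⠿⠿⠿⠿⠿
⠀⠀⠀⠀⠀⠀⠀⠀⠀
⠀⠀⠀⠀⠀⠀⠀⠀⠀

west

⠀⠀⠀⠀⠀⠀⠀⠀⠀
⠀⠀⠀⠀⠀⠀⠀⠀⠀
⠀⠀⠂⠿⠿⠿⠿⠿⠿
⠀⠀⠂⠿⠿⠿⠿⠿⠿
⠀⠀⠂⠂⣾⠂⠂⠂⠂
⠀⠀⠂⠿⠿⠿⠿⠿⠿
⠀⠀⠿⠿⠿⠿⠿⠿⠿
⠀⠀⠀⠀⠀⠀⠀⠀⠀
⠀⠀⠀⠀⠀⠀⠀⠀⠀

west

⠀⠀⠀⠀⠀⠀⠀⠀⠀
⠀⠀⠀⠀⠀⠀⠀⠀⠀
⠀⠀⠂⠂⠿⠿⠿⠿⠿
⠀⠀⠂⠂⠿⠿⠿⠿⠿
⠀⠀⠂⠂⣾⠂⠂⠂⠂
⠀⠀⠂⠂⠿⠿⠿⠿⠿
⠀⠀⠿⠿⠿⠿⠿⠿⠿
⠀⠀⠀⠀⠀⠀⠀⠀⠀
⠀⠀⠀⠀⠀⠀⠀⠀⠀

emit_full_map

⠂⠂⠿⠿⠿⠿⠿⠿⠂⠂⠂
⠂⠂⠿⠿⠿⠿⠿⠿⠂⠂⠂
⠂⠂⣾⠂⠂⠂⠂⠂⠂⠂⠂
⠂⠂⠿⠿⠿⠿⠿⠿⠿⠿⠿
⠿⠿⠿⠿⠿⠿⠿⠿⠿⠿⠿

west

⠀⠀⠀⠀⠀⠀⠀⠀⠀
⠀⠀⠀⠀⠀⠀⠀⠀⠀
⠀⠀⠂⠂⠂⠿⠿⠿⠿
⠀⠀⠂⠂⠂⠿⠿⠿⠿
⠀⠀⠂⠂⣾⠂⠂⠂⠂
⠀⠀⠂⠂⠂⠿⠿⠿⠿
⠀⠀⠿⠿⠿⠿⠿⠿⠿
⠀⠀⠀⠀⠀⠀⠀⠀⠀
⠀⠀⠀⠀⠀⠀⠀⠀⠀

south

⠀⠀⠀⠀⠀⠀⠀⠀⠀
⠀⠀⠂⠂⠂⠿⠿⠿⠿
⠀⠀⠂⠂⠂⠿⠿⠿⠿
⠀⠀⠂⠂⠂⠂⠂⠂⠂
⠀⠀⠂⠂⣾⠿⠿⠿⠿
⠀⠀⠿⠿⠿⠿⠿⠿⠿
⠀⠀⠿⠿⠿⠿⠿⠀⠀
⠀⠀⠀⠀⠀⠀⠀⠀⠀
⠿⠿⠿⠿⠿⠿⠿⠿⠿

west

⠀⠀⠀⠀⠀⠀⠀⠀⠀
⠀⠀⠀⠂⠂⠂⠿⠿⠿
⠀⠀⠂⠂⠂⠂⠿⠿⠿
⠀⠀⠂⠂⠂⠂⠂⠂⠂
⠀⠀⠂⠂⣾⠂⠿⠿⠿
⠀⠀⠿⠿⠿⠿⠿⠿⠿
⠀⠀⠿⠿⠿⠿⠿⠿⠀
⠀⠀⠀⠀⠀⠀⠀⠀⠀
⠿⠿⠿⠿⠿⠿⠿⠿⠿

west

⠿⠀⠀⠀⠀⠀⠀⠀⠀
⠿⠀⠀⠀⠂⠂⠂⠿⠿
⠿⠀⠿⠂⠂⠂⠂⠿⠿
⠿⠀⠿⠂⠂⠂⠂⠂⠂
⠿⠀⠿⠂⣾⠂⠂⠿⠿
⠿⠀⠿⠿⠿⠿⠿⠿⠿
⠿⠀⠿⠿⠿⠿⠿⠿⠿
⠿⠀⠀⠀⠀⠀⠀⠀⠀
⠿⠿⠿⠿⠿⠿⠿⠿⠿

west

⠿⠿⠀⠀⠀⠀⠀⠀⠀
⠿⠿⠀⠀⠀⠂⠂⠂⠿
⠿⠿⠿⠿⠂⠂⠂⠂⠿
⠿⠿⠿⠿⠂⠂⠂⠂⠂
⠿⠿⠿⠿⣾⠂⠂⠂⠿
⠿⠿⠿⠿⠿⠿⠿⠿⠿
⠿⠿⠿⠿⠿⠿⠿⠿⠿
⠿⠿⠀⠀⠀⠀⠀⠀⠀
⠿⠿⠿⠿⠿⠿⠿⠿⠿

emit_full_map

⠀⠀⠀⠂⠂⠂⠿⠿⠿⠿⠿⠿⠂⠂⠂
⠿⠿⠂⠂⠂⠂⠿⠿⠿⠿⠿⠿⠂⠂⠂
⠿⠿⠂⠂⠂⠂⠂⠂⠂⠂⠂⠂⠂⠂⠂
⠿⠿⣾⠂⠂⠂⠿⠿⠿⠿⠿⠿⠿⠿⠿
⠿⠿⠿⠿⠿⠿⠿⠿⠿⠿⠿⠿⠿⠿⠿
⠿⠿⠿⠿⠿⠿⠿⠿⠀⠀⠀⠀⠀⠀⠀

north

⠿⠿⠀⠀⠀⠀⠀⠀⠀
⠿⠿⠀⠀⠀⠀⠀⠀⠀
⠿⠿⠿⠿⠂⠂⠂⠂⠿
⠿⠿⠿⠿⠂⠂⠂⠂⠿
⠿⠿⠿⠿⣾⠂⠂⠂⠂
⠿⠿⠿⠿⠂⠂⠂⠂⠿
⠿⠿⠿⠿⠿⠿⠿⠿⠿
⠿⠿⠿⠿⠿⠿⠿⠿⠿
⠿⠿⠀⠀⠀⠀⠀⠀⠀

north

⠿⠿⠀⠀⠀⠀⠀⠀⠀
⠿⠿⠀⠀⠀⠀⠀⠀⠀
⠿⠿⠿⠿⠿⠿⠂⠀⠀
⠿⠿⠿⠿⠂⠂⠂⠂⠿
⠿⠿⠿⠿⣾⠂⠂⠂⠿
⠿⠿⠿⠿⠂⠂⠂⠂⠂
⠿⠿⠿⠿⠂⠂⠂⠂⠿
⠿⠿⠿⠿⠿⠿⠿⠿⠿
⠿⠿⠿⠿⠿⠿⠿⠿⠿

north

⠿⠿⠀⠀⠀⠀⠀⠀⠀
⠿⠿⠀⠀⠀⠀⠀⠀⠀
⠿⠿⠿⠿⠿⠿⠂⠀⠀
⠿⠿⠿⠿⠿⠿⠂⠀⠀
⠿⠿⠿⠿⣾⠂⠂⠂⠿
⠿⠿⠿⠿⠂⠂⠂⠂⠿
⠿⠿⠿⠿⠂⠂⠂⠂⠂
⠿⠿⠿⠿⠂⠂⠂⠂⠿
⠿⠿⠿⠿⠿⠿⠿⠿⠿

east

⠿⠀⠀⠀⠀⠀⠀⠀⠀
⠿⠀⠀⠀⠀⠀⠀⠀⠀
⠿⠿⠿⠿⠿⠂⠿⠀⠀
⠿⠿⠿⠿⠿⠂⠿⠀⠀
⠿⠿⠿⠂⣾⠂⠂⠿⠿
⠿⠿⠿⠂⠂⠂⠂⠿⠿
⠿⠿⠿⠂⠂⠂⠂⠂⠂
⠿⠿⠿⠂⠂⠂⠂⠿⠿
⠿⠿⠿⠿⠿⠿⠿⠿⠿

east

⠀⠀⠀⠀⠀⠀⠀⠀⠀
⠀⠀⠀⠀⠀⠀⠀⠀⠀
⠿⠿⠿⠿⠂⠿⠿⠀⠀
⠿⠿⠿⠿⠂⠿⠿⠀⠀
⠿⠿⠂⠂⣾⠂⠿⠿⠿
⠿⠿⠂⠂⠂⠂⠿⠿⠿
⠿⠿⠂⠂⠂⠂⠂⠂⠂
⠿⠿⠂⠂⠂⠂⠿⠿⠿
⠿⠿⠿⠿⠿⠿⠿⠿⠿

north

⠀⠀⠀⠀⠀⠀⠀⠀⠀
⠀⠀⠀⠀⠀⠀⠀⠀⠀
⠀⠀⠿⠿⠂⠿⠿⠀⠀
⠿⠿⠿⠿⠂⠿⠿⠀⠀
⠿⠿⠿⠿⣾⠿⠿⠀⠀
⠿⠿⠂⠂⠂⠂⠿⠿⠿
⠿⠿⠂⠂⠂⠂⠿⠿⠿
⠿⠿⠂⠂⠂⠂⠂⠂⠂
⠿⠿⠂⠂⠂⠂⠿⠿⠿

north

⠀⠀⠀⠀⠀⠀⠀⠀⠀
⠀⠀⠀⠀⠀⠀⠀⠀⠀
⠀⠀⠿⠿⠂⠿⠿⠀⠀
⠀⠀⠿⠿⠂⠿⠿⠀⠀
⠿⠿⠿⠿⣾⠿⠿⠀⠀
⠿⠿⠿⠿⠂⠿⠿⠀⠀
⠿⠿⠂⠂⠂⠂⠿⠿⠿
⠿⠿⠂⠂⠂⠂⠿⠿⠿
⠿⠿⠂⠂⠂⠂⠂⠂⠂

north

⠀⠀⠀⠀⠀⠀⠀⠀⠀
⠀⠀⠀⠀⠀⠀⠀⠀⠀
⠀⠀⠿⠿⠂⠂⠂⠀⠀
⠀⠀⠿⠿⠂⠿⠿⠀⠀
⠀⠀⠿⠿⣾⠿⠿⠀⠀
⠿⠿⠿⠿⠂⠿⠿⠀⠀
⠿⠿⠿⠿⠂⠿⠿⠀⠀
⠿⠿⠂⠂⠂⠂⠿⠿⠿
⠿⠿⠂⠂⠂⠂⠿⠿⠿

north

⠀⠀⠀⠀⠀⠀⠀⠀⠀
⠀⠀⠀⠀⠀⠀⠀⠀⠀
⠀⠀⠿⠿⠂⠂⠂⠀⠀
⠀⠀⠿⠿⠂⠂⠂⠀⠀
⠀⠀⠿⠿⣾⠿⠿⠀⠀
⠀⠀⠿⠿⠂⠿⠿⠀⠀
⠿⠿⠿⠿⠂⠿⠿⠀⠀
⠿⠿⠿⠿⠂⠿⠿⠀⠀
⠿⠿⠂⠂⠂⠂⠿⠿⠿

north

⠀⠀⠀⠀⠀⠀⠀⠀⠀
⠀⠀⠀⠀⠀⠀⠀⠀⠀
⠀⠀⠿⠿⠂⠂⠂⠀⠀
⠀⠀⠿⠿⠂⠂⠂⠀⠀
⠀⠀⠿⠿⣾⠂⠂⠀⠀
⠀⠀⠿⠿⠂⠿⠿⠀⠀
⠀⠀⠿⠿⠂⠿⠿⠀⠀
⠿⠿⠿⠿⠂⠿⠿⠀⠀
⠿⠿⠿⠿⠂⠿⠿⠀⠀

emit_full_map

⠀⠀⠿⠿⠂⠂⠂⠀⠀⠀⠀⠀⠀⠀⠀
⠀⠀⠿⠿⠂⠂⠂⠀⠀⠀⠀⠀⠀⠀⠀
⠀⠀⠿⠿⣾⠂⠂⠀⠀⠀⠀⠀⠀⠀⠀
⠀⠀⠿⠿⠂⠿⠿⠀⠀⠀⠀⠀⠀⠀⠀
⠀⠀⠿⠿⠂⠿⠿⠀⠀⠀⠀⠀⠀⠀⠀
⠿⠿⠿⠿⠂⠿⠿⠀⠀⠀⠀⠀⠀⠀⠀
⠿⠿⠿⠿⠂⠿⠿⠀⠀⠀⠀⠀⠀⠀⠀
⠿⠿⠂⠂⠂⠂⠿⠿⠿⠿⠿⠿⠂⠂⠂
⠿⠿⠂⠂⠂⠂⠿⠿⠿⠿⠿⠿⠂⠂⠂
⠿⠿⠂⠂⠂⠂⠂⠂⠂⠂⠂⠂⠂⠂⠂
⠿⠿⠂⠂⠂⠂⠿⠿⠿⠿⠿⠿⠿⠿⠿
⠿⠿⠿⠿⠿⠿⠿⠿⠿⠿⠿⠿⠿⠿⠿
⠿⠿⠿⠿⠿⠿⠿⠿⠀⠀⠀⠀⠀⠀⠀

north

⠀⠀⠀⠀⠀⠀⠀⠀⠀
⠀⠀⠀⠀⠀⠀⠀⠀⠀
⠀⠀⠿⠿⠂⠂⠂⠀⠀
⠀⠀⠿⠿⠂⠂⠂⠀⠀
⠀⠀⠿⠿⣾⠂⠂⠀⠀
⠀⠀⠿⠿⠂⠂⠂⠀⠀
⠀⠀⠿⠿⠂⠿⠿⠀⠀
⠀⠀⠿⠿⠂⠿⠿⠀⠀
⠿⠿⠿⠿⠂⠿⠿⠀⠀

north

⠀⠀⠀⠀⠀⠀⠀⠀⠀
⠀⠀⠀⠀⠀⠀⠀⠀⠀
⠀⠀⠿⠿⠂⠂⠂⠀⠀
⠀⠀⠿⠿⠂⠂⠂⠀⠀
⠀⠀⠿⠿⣾⠂⠂⠀⠀
⠀⠀⠿⠿⠂⠂⠂⠀⠀
⠀⠀⠿⠿⠂⠂⠂⠀⠀
⠀⠀⠿⠿⠂⠿⠿⠀⠀
⠀⠀⠿⠿⠂⠿⠿⠀⠀

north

⠀⠀⠀⠀⠀⠀⠀⠀⠀
⠀⠀⠀⠀⠀⠀⠀⠀⠀
⠀⠀⠿⠿⠂⠿⠂⠀⠀
⠀⠀⠿⠿⠂⠂⠂⠀⠀
⠀⠀⠿⠿⣾⠂⠂⠀⠀
⠀⠀⠿⠿⠂⠂⠂⠀⠀
⠀⠀⠿⠿⠂⠂⠂⠀⠀
⠀⠀⠿⠿⠂⠂⠂⠀⠀
⠀⠀⠿⠿⠂⠿⠿⠀⠀

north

⠀⠀⠀⠀⠀⠀⠀⠀⠀
⠀⠀⠀⠀⠀⠀⠀⠀⠀
⠀⠀⠿⠿⠂⠿⠂⠀⠀
⠀⠀⠿⠿⠂⠿⠂⠀⠀
⠀⠀⠿⠿⣾⠂⠂⠀⠀
⠀⠀⠿⠿⠂⠂⠂⠀⠀
⠀⠀⠿⠿⠂⠂⠂⠀⠀
⠀⠀⠿⠿⠂⠂⠂⠀⠀
⠀⠀⠿⠿⠂⠂⠂⠀⠀

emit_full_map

⠀⠀⠿⠿⠂⠿⠂⠀⠀⠀⠀⠀⠀⠀⠀
⠀⠀⠿⠿⠂⠿⠂⠀⠀⠀⠀⠀⠀⠀⠀
⠀⠀⠿⠿⣾⠂⠂⠀⠀⠀⠀⠀⠀⠀⠀
⠀⠀⠿⠿⠂⠂⠂⠀⠀⠀⠀⠀⠀⠀⠀
⠀⠀⠿⠿⠂⠂⠂⠀⠀⠀⠀⠀⠀⠀⠀
⠀⠀⠿⠿⠂⠂⠂⠀⠀⠀⠀⠀⠀⠀⠀
⠀⠀⠿⠿⠂⠂⠂⠀⠀⠀⠀⠀⠀⠀⠀
⠀⠀⠿⠿⠂⠿⠿⠀⠀⠀⠀⠀⠀⠀⠀
⠀⠀⠿⠿⠂⠿⠿⠀⠀⠀⠀⠀⠀⠀⠀
⠿⠿⠿⠿⠂⠿⠿⠀⠀⠀⠀⠀⠀⠀⠀
⠿⠿⠿⠿⠂⠿⠿⠀⠀⠀⠀⠀⠀⠀⠀
⠿⠿⠂⠂⠂⠂⠿⠿⠿⠿⠿⠿⠂⠂⠂
⠿⠿⠂⠂⠂⠂⠿⠿⠿⠿⠿⠿⠂⠂⠂
⠿⠿⠂⠂⠂⠂⠂⠂⠂⠂⠂⠂⠂⠂⠂
⠿⠿⠂⠂⠂⠂⠿⠿⠿⠿⠿⠿⠿⠿⠿
⠿⠿⠿⠿⠿⠿⠿⠿⠿⠿⠿⠿⠿⠿⠿
⠿⠿⠿⠿⠿⠿⠿⠿⠀⠀⠀⠀⠀⠀⠀

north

⠀⠀⠀⠀⠀⠀⠀⠀⠀
⠀⠀⠀⠀⠀⠀⠀⠀⠀
⠀⠀⠿⠿⠂⠿⠂⠀⠀
⠀⠀⠿⠿⠂⠿⠂⠀⠀
⠀⠀⠿⠿⣾⠿⠂⠀⠀
⠀⠀⠿⠿⠂⠂⠂⠀⠀
⠀⠀⠿⠿⠂⠂⠂⠀⠀
⠀⠀⠿⠿⠂⠂⠂⠀⠀
⠀⠀⠿⠿⠂⠂⠂⠀⠀

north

⠀⠀⠀⠀⠀⠀⠀⠀⠀
⠀⠀⠀⠀⠀⠀⠀⠀⠀
⠀⠀⠿⠿⠂⠿⠂⠀⠀
⠀⠀⠿⠿⠂⠿⠂⠀⠀
⠀⠀⠿⠿⣾⠿⠂⠀⠀
⠀⠀⠿⠿⠂⠿⠂⠀⠀
⠀⠀⠿⠿⠂⠂⠂⠀⠀
⠀⠀⠿⠿⠂⠂⠂⠀⠀
⠀⠀⠿⠿⠂⠂⠂⠀⠀

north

⠀⠀⠀⠀⠀⠀⠀⠀⠀
⠀⠀⠀⠀⠀⠀⠀⠀⠀
⠀⠀⠿⠿⠂⠿⠂⠀⠀
⠀⠀⠿⠿⠂⠿⠂⠀⠀
⠀⠀⠿⠿⣾⠿⠂⠀⠀
⠀⠀⠿⠿⠂⠿⠂⠀⠀
⠀⠀⠿⠿⠂⠿⠂⠀⠀
⠀⠀⠿⠿⠂⠂⠂⠀⠀
⠀⠀⠿⠿⠂⠂⠂⠀⠀

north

⠀⠀⠀⠀⠀⠀⠀⠀⠀
⠀⠀⠀⠀⠀⠀⠀⠀⠀
⠀⠀⠿⠿⠂⠿⠂⠀⠀
⠀⠀⠿⠿⠂⠿⠂⠀⠀
⠀⠀⠿⠿⣾⠿⠂⠀⠀
⠀⠀⠿⠿⠂⠿⠂⠀⠀
⠀⠀⠿⠿⠂⠿⠂⠀⠀
⠀⠀⠿⠿⠂⠿⠂⠀⠀
⠀⠀⠿⠿⠂⠂⠂⠀⠀

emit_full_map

⠀⠀⠿⠿⠂⠿⠂⠀⠀⠀⠀⠀⠀⠀⠀
⠀⠀⠿⠿⠂⠿⠂⠀⠀⠀⠀⠀⠀⠀⠀
⠀⠀⠿⠿⣾⠿⠂⠀⠀⠀⠀⠀⠀⠀⠀
⠀⠀⠿⠿⠂⠿⠂⠀⠀⠀⠀⠀⠀⠀⠀
⠀⠀⠿⠿⠂⠿⠂⠀⠀⠀⠀⠀⠀⠀⠀
⠀⠀⠿⠿⠂⠿⠂⠀⠀⠀⠀⠀⠀⠀⠀
⠀⠀⠿⠿⠂⠂⠂⠀⠀⠀⠀⠀⠀⠀⠀
⠀⠀⠿⠿⠂⠂⠂⠀⠀⠀⠀⠀⠀⠀⠀
⠀⠀⠿⠿⠂⠂⠂⠀⠀⠀⠀⠀⠀⠀⠀
⠀⠀⠿⠿⠂⠂⠂⠀⠀⠀⠀⠀⠀⠀⠀
⠀⠀⠿⠿⠂⠂⠂⠀⠀⠀⠀⠀⠀⠀⠀
⠀⠀⠿⠿⠂⠿⠿⠀⠀⠀⠀⠀⠀⠀⠀
⠀⠀⠿⠿⠂⠿⠿⠀⠀⠀⠀⠀⠀⠀⠀
⠿⠿⠿⠿⠂⠿⠿⠀⠀⠀⠀⠀⠀⠀⠀
⠿⠿⠿⠿⠂⠿⠿⠀⠀⠀⠀⠀⠀⠀⠀
⠿⠿⠂⠂⠂⠂⠿⠿⠿⠿⠿⠿⠂⠂⠂
⠿⠿⠂⠂⠂⠂⠿⠿⠿⠿⠿⠿⠂⠂⠂
⠿⠿⠂⠂⠂⠂⠂⠂⠂⠂⠂⠂⠂⠂⠂
⠿⠿⠂⠂⠂⠂⠿⠿⠿⠿⠿⠿⠿⠿⠿
⠿⠿⠿⠿⠿⠿⠿⠿⠿⠿⠿⠿⠿⠿⠿
⠿⠿⠿⠿⠿⠿⠿⠿⠀⠀⠀⠀⠀⠀⠀


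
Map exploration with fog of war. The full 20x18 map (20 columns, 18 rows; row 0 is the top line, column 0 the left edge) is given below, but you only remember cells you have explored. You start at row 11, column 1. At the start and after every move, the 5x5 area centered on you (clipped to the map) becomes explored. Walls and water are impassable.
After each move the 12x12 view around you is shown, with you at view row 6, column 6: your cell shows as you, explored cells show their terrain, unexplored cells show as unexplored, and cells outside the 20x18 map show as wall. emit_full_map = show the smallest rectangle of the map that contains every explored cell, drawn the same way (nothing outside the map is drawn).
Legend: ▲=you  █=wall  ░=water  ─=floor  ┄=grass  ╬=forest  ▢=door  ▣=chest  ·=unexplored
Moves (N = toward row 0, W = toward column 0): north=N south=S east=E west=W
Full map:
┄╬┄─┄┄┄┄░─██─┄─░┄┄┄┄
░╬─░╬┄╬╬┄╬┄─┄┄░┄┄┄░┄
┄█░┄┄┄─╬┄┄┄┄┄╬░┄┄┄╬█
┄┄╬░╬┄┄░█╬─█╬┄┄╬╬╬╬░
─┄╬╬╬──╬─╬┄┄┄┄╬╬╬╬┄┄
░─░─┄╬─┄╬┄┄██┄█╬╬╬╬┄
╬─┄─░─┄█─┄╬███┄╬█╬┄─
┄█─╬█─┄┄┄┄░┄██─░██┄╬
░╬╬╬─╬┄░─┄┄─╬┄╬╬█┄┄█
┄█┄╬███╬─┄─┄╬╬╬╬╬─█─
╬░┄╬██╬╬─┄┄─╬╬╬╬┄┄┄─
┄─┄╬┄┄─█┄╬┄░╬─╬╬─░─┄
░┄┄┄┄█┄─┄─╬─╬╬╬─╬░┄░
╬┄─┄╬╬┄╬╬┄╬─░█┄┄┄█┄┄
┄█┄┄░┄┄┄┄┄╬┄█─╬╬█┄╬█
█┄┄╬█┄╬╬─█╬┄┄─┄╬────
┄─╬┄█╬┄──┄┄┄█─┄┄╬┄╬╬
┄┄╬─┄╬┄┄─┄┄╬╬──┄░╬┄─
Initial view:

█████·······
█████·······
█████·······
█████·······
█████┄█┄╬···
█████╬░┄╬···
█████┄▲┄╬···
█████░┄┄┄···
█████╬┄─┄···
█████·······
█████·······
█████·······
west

██████······
██████······
██████······
██████······
██████┄█┄╬··
██████╬░┄╬··
██████▲─┄╬··
██████░┄┄┄··
██████╬┄─┄··
██████······
██████······
██████······

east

█████·······
█████·······
█████·······
█████·······
█████┄█┄╬···
█████╬░┄╬···
█████┄▲┄╬···
█████░┄┄┄···
█████╬┄─┄···
█████·······
█████·······
█████·······

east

████········
████········
████········
████········
████┄█┄╬█···
████╬░┄╬█···
████┄─▲╬┄···
████░┄┄┄┄···
████╬┄─┄╬···
████········
████········
████········

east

███·········
███·········
███·········
███·········
███┄█┄╬██···
███╬░┄╬██···
███┄─┄▲┄┄···
███░┄┄┄┄█···
███╬┄─┄╬╬···
███·········
███·········
███·········

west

████········
████········
████········
████········
████┄█┄╬██··
████╬░┄╬██··
████┄─▲╬┄┄··
████░┄┄┄┄█··
████╬┄─┄╬╬··
████········
████········
████········

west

█████·······
█████·······
█████·······
█████·······
█████┄█┄╬██·
█████╬░┄╬██·
█████┄▲┄╬┄┄·
█████░┄┄┄┄█·
█████╬┄─┄╬╬·
█████·······
█████·······
█████·······

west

██████······
██████······
██████······
██████······
██████┄█┄╬██
██████╬░┄╬██
██████▲─┄╬┄┄
██████░┄┄┄┄█
██████╬┄─┄╬╬
██████······
██████······
██████······

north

██████······
██████······
██████······
██████······
██████░╬╬···
██████┄█┄╬██
██████▲░┄╬██
██████┄─┄╬┄┄
██████░┄┄┄┄█
██████╬┄─┄╬╬
██████······
██████······

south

██████······
██████······
██████······
██████░╬╬···
██████┄█┄╬██
██████╬░┄╬██
██████▲─┄╬┄┄
██████░┄┄┄┄█
██████╬┄─┄╬╬
██████······
██████······
██████······

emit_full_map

░╬╬···
┄█┄╬██
╬░┄╬██
▲─┄╬┄┄
░┄┄┄┄█
╬┄─┄╬╬

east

█████·······
█████·······
█████·······
█████░╬╬····
█████┄█┄╬██·
█████╬░┄╬██·
█████┄▲┄╬┄┄·
█████░┄┄┄┄█·
█████╬┄─┄╬╬·
█████·······
█████·······
█████·······

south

█████·······
█████·······
█████░╬╬····
█████┄█┄╬██·
█████╬░┄╬██·
█████┄─┄╬┄┄·
█████░▲┄┄┄█·
█████╬┄─┄╬╬·
█████┄█┄┄···
█████·······
█████·······
█████·······

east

████········
████········
████░╬╬·····
████┄█┄╬██··
████╬░┄╬██··
████┄─┄╬┄┄··
████░┄▲┄┄█··
████╬┄─┄╬╬··
████┄█┄┄░···
████········
████········
████········

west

█████·······
█████·······
█████░╬╬····
█████┄█┄╬██·
█████╬░┄╬██·
█████┄─┄╬┄┄·
█████░▲┄┄┄█·
█████╬┄─┄╬╬·
█████┄█┄┄░··
█████·······
█████·······
█████·······

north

█████·······
█████·······
█████·······
█████░╬╬····
█████┄█┄╬██·
█████╬░┄╬██·
█████┄▲┄╬┄┄·
█████░┄┄┄┄█·
█████╬┄─┄╬╬·
█████┄█┄┄░··
█████·······
█████·······

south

█████·······
█████·······
█████░╬╬····
█████┄█┄╬██·
█████╬░┄╬██·
█████┄─┄╬┄┄·
█████░▲┄┄┄█·
█████╬┄─┄╬╬·
█████┄█┄┄░··
█████·······
█████·······
█████·······

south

█████·······
█████░╬╬····
█████┄█┄╬██·
█████╬░┄╬██·
█████┄─┄╬┄┄·
█████░┄┄┄┄█·
█████╬▲─┄╬╬·
█████┄█┄┄░··
██████┄┄╬···
█████·······
█████·······
████████████

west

██████······
██████░╬╬···
██████┄█┄╬██
██████╬░┄╬██
██████┄─┄╬┄┄
██████░┄┄┄┄█
██████▲┄─┄╬╬
██████┄█┄┄░·
███████┄┄╬··
██████······
██████······
████████████

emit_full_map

░╬╬···
┄█┄╬██
╬░┄╬██
┄─┄╬┄┄
░┄┄┄┄█
▲┄─┄╬╬
┄█┄┄░·
█┄┄╬··

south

██████░╬╬···
██████┄█┄╬██
██████╬░┄╬██
██████┄─┄╬┄┄
██████░┄┄┄┄█
██████╬┄─┄╬╬
██████▲█┄┄░·
███████┄┄╬··
██████┄─╬···
██████······
████████████
████████████

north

██████······
██████░╬╬···
██████┄█┄╬██
██████╬░┄╬██
██████┄─┄╬┄┄
██████░┄┄┄┄█
██████▲┄─┄╬╬
██████┄█┄┄░·
███████┄┄╬··
██████┄─╬···
██████······
████████████

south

██████░╬╬···
██████┄█┄╬██
██████╬░┄╬██
██████┄─┄╬┄┄
██████░┄┄┄┄█
██████╬┄─┄╬╬
██████▲█┄┄░·
███████┄┄╬··
██████┄─╬···
██████······
████████████
████████████

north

██████······
██████░╬╬···
██████┄█┄╬██
██████╬░┄╬██
██████┄─┄╬┄┄
██████░┄┄┄┄█
██████▲┄─┄╬╬
██████┄█┄┄░·
███████┄┄╬··
██████┄─╬···
██████······
████████████
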